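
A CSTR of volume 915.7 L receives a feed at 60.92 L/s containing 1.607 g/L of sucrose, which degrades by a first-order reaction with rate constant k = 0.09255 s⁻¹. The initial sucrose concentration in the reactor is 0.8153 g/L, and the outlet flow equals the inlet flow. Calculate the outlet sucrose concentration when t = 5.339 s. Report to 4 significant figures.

0.7333 g/L

Accumulation = in − out − consumed: V dC/dt = Q C_in − Q C − k V C.
This is linear with rate a = Q/V + k = 0.159078 s⁻¹.
C_ss = Q C_in/(Q + kV) = 0.672065 g/L; C(t) = C_ss + (C₀ − C_ss) e^(−a t).
C(5.339) = 0.672065 + (0.143235)·e^(−0.159078·5.339) = 0.672065 + (0.143235)·0.427706 = 0.733328 g/L.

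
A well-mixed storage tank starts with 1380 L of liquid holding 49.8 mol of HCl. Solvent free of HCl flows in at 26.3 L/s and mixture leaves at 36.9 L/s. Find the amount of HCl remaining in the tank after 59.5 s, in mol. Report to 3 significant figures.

5.94 mol

Let m(t) be the amount of HCl. Volume: V(t) = V₀ + (Q_in − Q_out) t = 1380 − 10.600 t; V(59.5) = 749.30 L.
Solute balance: dm/dt = 0 − Q_out C = −Q_out m/V(t).
dm/m = −Q_out dt/(V₀ − 10.600 t); integrating gives ln(m/m₀) = −(Q_out/(Q_in−Q_out)) ln(V/V₀).
m = m₀ (V₀/V)^(Q_out/(Q_in−Q_out)) = 49.8 × (1380/749.30)^(-3.4811) = 5.9423 mol.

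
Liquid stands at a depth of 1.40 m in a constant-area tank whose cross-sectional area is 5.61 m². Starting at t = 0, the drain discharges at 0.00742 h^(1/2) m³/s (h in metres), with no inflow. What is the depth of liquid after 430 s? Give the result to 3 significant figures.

A dh/dt = −Q_out = −0.00742 √h.
Separate and integrate: 2(√h − √h₀) = −(0.00742/A) t.
√h = √1.40 − 0.00742·430/(2·5.61) = 1.1832 − 0.28437 = 0.89885.
h = 0.89885² = 0.80793 m.

0.808 m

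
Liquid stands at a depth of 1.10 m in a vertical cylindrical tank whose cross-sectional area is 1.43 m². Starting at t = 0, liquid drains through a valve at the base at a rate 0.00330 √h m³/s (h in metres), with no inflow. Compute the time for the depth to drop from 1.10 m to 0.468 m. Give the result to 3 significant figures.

With no inflow, A dh/dt = −0.00330 √h.
Separate and integrate: 2(√h − √h₀) = −(0.00330/A) t.
t = 2A(√h₀ − √h)/0.00330 = 2·1.43·(√1.10 − √0.468)/0.00330
  = 2.8600 × (1.0488 − 0.68411) / 0.00330 = 316.08 s.

316 s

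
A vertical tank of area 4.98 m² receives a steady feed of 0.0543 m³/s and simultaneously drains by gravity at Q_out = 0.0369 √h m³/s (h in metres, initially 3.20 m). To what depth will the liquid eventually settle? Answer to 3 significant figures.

2.17 m

A dh/dt = Q_in − 0.0369 √h. Steady state requires inflow = outflow:
Q_in = 0.0369 √h_ss ⇒ √h_ss = 0.0543/0.0369 = 1.4715.
h_ss = 1.4715² = 2.1654 m. (Since h₀ = 3.20 m > h_ss, the level will fall toward this value.)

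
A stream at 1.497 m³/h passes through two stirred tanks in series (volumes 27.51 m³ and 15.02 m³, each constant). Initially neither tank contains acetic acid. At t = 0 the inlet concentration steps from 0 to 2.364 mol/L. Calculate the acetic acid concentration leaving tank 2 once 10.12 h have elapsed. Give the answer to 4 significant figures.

Time constants: τᵢ = Vᵢ/Q for each well-mixed tank.
τ₁ = 27.51/1.497 = 18.3768 h; τ₂ = 15.02/1.497 = 10.0334 h.
Solving the cascade with C₁(0)=C₂(0)=0 gives C₂(t) = C_in[1 − (τ₁ e^(−t/τ₁) − τ₂ e^(−t/τ₂))/(τ₁ − τ₂)].
At t = 10.12: e^(−t/τ₁) = 0.576549, e^(−t/τ₂) = 0.364718.
C₂ = 2.364·[1 − (18.3768·0.576549 − 10.0334·0.364718)/(8.34335)] = 2.364·0.168712 = 0.398835 mol/L.

0.3988 mol/L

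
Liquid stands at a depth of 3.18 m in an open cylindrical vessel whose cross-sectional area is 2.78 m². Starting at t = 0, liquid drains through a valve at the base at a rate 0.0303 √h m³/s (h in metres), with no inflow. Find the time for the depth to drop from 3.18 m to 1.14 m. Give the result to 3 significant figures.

131 s

A dh/dt = −Q_out = −0.0303 √h.
This is separable: 2 d(√h)/dt = −0.0303/A, so √h = √h₀ − (0.0303/(2A)) t.
t = 2A(√h₀ − √h)/0.0303 = 2·2.78·(√3.18 − √1.14)/0.0303
  = 5.5600 × (1.7833 − 1.0677) / 0.0303 = 131.30 s.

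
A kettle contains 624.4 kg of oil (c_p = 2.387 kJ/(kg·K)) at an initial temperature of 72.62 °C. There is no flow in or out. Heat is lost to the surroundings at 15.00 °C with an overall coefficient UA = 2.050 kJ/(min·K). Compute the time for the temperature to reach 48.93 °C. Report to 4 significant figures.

385.0 min

Lumped-capacitance energy balance: M c_p dT/dt = UA(T_amb − T).
τ = M c_p/UA = 727.045 min; T_ss = T_amb = 15.0000 °C.
T(t) = T_ss + (T₀ − T_ss)e^(−t/τ); set T = 48.93:
t = −τ ln[(T − T_ss)/(T₀ − T_ss)] = −727.045 · ln(0.588858) = 385.021 min.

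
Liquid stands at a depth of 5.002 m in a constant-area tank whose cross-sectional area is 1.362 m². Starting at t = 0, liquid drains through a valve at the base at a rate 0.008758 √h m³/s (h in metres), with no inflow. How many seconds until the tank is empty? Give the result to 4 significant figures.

A dh/dt = −Q_out = −0.008758 √h.
Separate and integrate: 2(√h − √h₀) = −(0.008758/A) t.
Set h = 0: 2√h₀ = (0.008758/A) t_empty ⇒ t_empty = 2A√h₀/0.008758.
t_empty = 2·1.362·√5.002/0.008758 = 2.72400·2.23652/0.008758 = 695.623 s.

695.6 s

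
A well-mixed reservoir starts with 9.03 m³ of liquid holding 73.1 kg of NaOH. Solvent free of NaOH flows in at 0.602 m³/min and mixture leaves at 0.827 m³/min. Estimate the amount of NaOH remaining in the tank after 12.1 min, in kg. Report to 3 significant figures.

Total volume: dV/dt = Q_in − Q_out = -0.22500 m³/min, so V(t) = 9.03 − 0.22500 t and V(12.1) = 6.3075 m³.
No NaOH enters, so dm/dt = −Q_out · (m/V).
Separate: dm/m = −Q_out dt/V(t) ⇒ ln(m/m₀) = −(Q_out/(Q_in−Q_out)) ln(V/V₀).
m = m₀ (V₀/V)^(Q_out/(Q_in−Q_out)) = 73.1 × (9.03/6.3075)^(-3.6756) = 19.550 kg.

19.6 kg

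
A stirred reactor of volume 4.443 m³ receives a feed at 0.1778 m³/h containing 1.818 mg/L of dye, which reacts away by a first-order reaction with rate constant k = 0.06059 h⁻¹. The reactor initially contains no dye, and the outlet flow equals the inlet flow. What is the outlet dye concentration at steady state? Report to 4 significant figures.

0.7231 mg/L

Species balance: V dC/dt = Q C_in − Q C − k V C.
Steady state (dC/dt = 0): C_ss = Q C_in/(Q + kV) = C_in/(1 + kV/Q).
C_ss = 0.1778·1.818/(0.1778 + 0.06059·4.443) = 0.323240/0.447001 = 0.723131 mg/L.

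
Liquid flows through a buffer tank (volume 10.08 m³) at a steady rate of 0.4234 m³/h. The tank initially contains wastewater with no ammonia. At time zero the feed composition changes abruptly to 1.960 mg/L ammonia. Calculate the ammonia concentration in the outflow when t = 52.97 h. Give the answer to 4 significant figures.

1.748 mg/L

Mass balance on the solute (V constant): V dC/dt = Q(C_in − C).
Time constant τ = V/Q = 10.08/0.4234 = 23.8073 h.
Solution: C(t) = C_in + (C₀ − C_in) e^(−t/τ).
C(52.97) = 1.960 + (0 − 1.960)·e^(−52.97/23.8073) = 1.960 + (-1.96000)·0.108073 = 1.74818 mg/L.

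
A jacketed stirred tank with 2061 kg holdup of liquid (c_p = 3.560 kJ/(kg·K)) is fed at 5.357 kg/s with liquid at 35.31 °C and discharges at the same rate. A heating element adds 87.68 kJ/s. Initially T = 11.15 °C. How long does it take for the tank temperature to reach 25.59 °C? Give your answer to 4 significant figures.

M c_p dT/dt = ṁ c_p (T_in − T) + Q̇.
τ = M/ṁ = 384.730 s; T_ss = T_in + Q̇/(ṁ c_p) = 39.9076 °C.
T(t) = T_ss + (T₀ − T_ss) e^(−t/τ). Set T = 25.59:
e^(−t/τ) = (25.59 − 39.9076)/(11.15 − 39.9076) = 0.497871
t = −384.730 · ln(0.497871) = 268.316 s.

268.3 s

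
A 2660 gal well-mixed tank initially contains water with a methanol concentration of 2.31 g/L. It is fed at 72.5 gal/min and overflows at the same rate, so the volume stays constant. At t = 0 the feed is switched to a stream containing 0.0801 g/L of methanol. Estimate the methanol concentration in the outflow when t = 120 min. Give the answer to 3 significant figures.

0.165 g/L

Mass balance on the solute (V constant): V dC/dt = Q(C_in − C).
Rewrite as dC/dt + C/τ = C_in/τ, τ = V/Q = 36.690 min.
Solution: C(t) = C_in + (C₀ − C_in) e^(−t/τ).
C(120) = 0.0801 + (2.31 − 0.0801)·e^(−120/36.690) = 0.0801 + (2.2299)·0.037981 = 0.16479 g/L.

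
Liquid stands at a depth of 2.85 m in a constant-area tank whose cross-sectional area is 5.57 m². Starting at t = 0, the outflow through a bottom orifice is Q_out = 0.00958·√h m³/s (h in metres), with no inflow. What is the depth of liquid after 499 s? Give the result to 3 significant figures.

1.59 m

With no inflow, A dh/dt = −0.00958 √h.
∫ h^(−1/2) dh = −(0.00958/A) ∫ dt, giving 2√h = 2√h₀ − (0.00958/A) t.
√h = √2.85 − 0.00958·499/(2·5.57) = 1.6882 − 0.42912 = 1.2591.
h = 1.2591² = 1.5853 m.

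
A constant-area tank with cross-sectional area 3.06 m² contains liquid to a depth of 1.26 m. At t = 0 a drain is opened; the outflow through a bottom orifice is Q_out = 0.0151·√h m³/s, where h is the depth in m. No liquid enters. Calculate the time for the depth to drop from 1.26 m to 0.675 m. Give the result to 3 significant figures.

122 s

A dh/dt = −Q_out = −0.0151 √h.
∫ h^(−1/2) dh = −(0.0151/A) ∫ dt, giving 2√h = 2√h₀ − (0.0151/A) t.
t = 2A(√h₀ − √h)/0.0151 = 2·3.06·(√1.26 − √0.675)/0.0151
  = 6.1200 × (1.1225 − 0.82158) / 0.0151 = 121.96 s.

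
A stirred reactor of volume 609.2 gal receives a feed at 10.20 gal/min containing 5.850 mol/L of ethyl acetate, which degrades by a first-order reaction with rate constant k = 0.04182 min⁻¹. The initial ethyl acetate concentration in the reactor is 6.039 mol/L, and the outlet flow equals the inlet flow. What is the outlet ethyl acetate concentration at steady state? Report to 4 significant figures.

Accumulation = in − out − consumed: V dC/dt = Q C_in − Q C − k V C.
Steady state (dC/dt = 0): C_ss = Q C_in/(Q + kV) = C_in/(1 + kV/Q).
C_ss = 10.20·5.850/(10.20 + 0.04182·609.2) = 59.6700/35.6767 = 1.67252 mol/L.

1.673 mol/L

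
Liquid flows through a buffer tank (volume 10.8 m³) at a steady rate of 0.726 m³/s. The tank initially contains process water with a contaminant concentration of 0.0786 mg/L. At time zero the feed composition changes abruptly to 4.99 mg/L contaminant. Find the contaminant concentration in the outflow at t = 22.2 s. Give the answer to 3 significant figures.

3.89 mg/L

Species balance on the tank: V dC/dt = Q(C_in − C).
Time constant τ = V/Q = 10.8/0.726 = 14.876 s.
Solution: C(t) = C_in + (C₀ − C_in) e^(−t/τ).
C(22.2) = 4.99 + (0.0786 − 4.99)·e^(−22.2/14.876) = 4.99 + (-4.9114)·0.22485 = 3.8857 mg/L.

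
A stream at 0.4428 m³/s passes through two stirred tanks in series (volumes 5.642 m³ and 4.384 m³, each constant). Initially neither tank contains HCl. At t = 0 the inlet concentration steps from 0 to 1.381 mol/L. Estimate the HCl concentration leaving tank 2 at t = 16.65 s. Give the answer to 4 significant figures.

Species balance on tank i: dCᵢ/dt = (Cᵢ₋₁ − Cᵢ)/τᵢ with τᵢ = Vᵢ/Q.
τ₁ = 5.642/0.4428 = 12.7416 s; τ₂ = 4.384/0.4428 = 9.90063 s.
Tank 1: C₁ = C_in(1 − e^(−t/τ₁)). Tank 2 (τ₁ ≠ τ₂): C₂ = C_in[1 − (τ₁ e^(−t/τ₁) − τ₂ e^(−t/τ₂))/(τ₁ − τ₂)].
At t = 16.65: e^(−t/τ₁) = 0.270701, e^(−t/τ₂) = 0.186055.
C₂ = 1.381·[1 − (12.7416·0.270701 − 9.90063·0.186055)/(2.84101)] = 1.381·0.434316 = 0.599790 mol/L.

0.5998 mol/L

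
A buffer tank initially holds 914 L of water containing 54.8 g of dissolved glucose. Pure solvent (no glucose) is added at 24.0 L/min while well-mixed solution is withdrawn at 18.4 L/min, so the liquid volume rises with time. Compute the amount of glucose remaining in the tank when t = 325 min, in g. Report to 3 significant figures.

1.50 g

Let m(t) be the amount of glucose. Volume: V(t) = V₀ + (Q_in − Q_out) t = 914 + 5.6000 t; V(325) = 2734.0 L.
Species balance (pure solvent in): dm/dt = −Q_out · m/V(t).
Separate: dm/m = −Q_out dt/V(t) ⇒ ln(m/m₀) = −(Q_out/(Q_in−Q_out)) ln(V/V₀).
m = m₀ (V₀/V)^(Q_out/(Q_in−Q_out)) = 54.8 × (914/2734.0)^(3.2857) = 1.4972 g.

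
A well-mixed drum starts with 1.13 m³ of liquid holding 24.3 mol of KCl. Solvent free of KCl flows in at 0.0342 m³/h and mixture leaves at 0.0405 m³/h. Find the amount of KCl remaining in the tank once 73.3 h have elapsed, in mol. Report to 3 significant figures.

0.830 mol

Total volume: dV/dt = Q_in − Q_out = -0.0063000 m³/h, so V(t) = 1.13 − 0.0063000 t and V(73.3) = 0.66821 m³.
Species balance (pure solvent in): dm/dt = −Q_out · m/V(t).
dm/m = −Q_out dt/(V₀ − 0.0063000 t); integrating gives ln(m/m₀) = −(Q_out/(Q_in−Q_out)) ln(V/V₀).
m = m₀ (V₀/V)^(Q_out/(Q_in−Q_out)) = 24.3 × (1.13/0.66821)^(-6.4286) = 0.82952 mol.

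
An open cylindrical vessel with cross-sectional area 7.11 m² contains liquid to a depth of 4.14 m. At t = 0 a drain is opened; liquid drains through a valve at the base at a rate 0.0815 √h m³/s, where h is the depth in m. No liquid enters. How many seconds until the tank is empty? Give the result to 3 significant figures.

With no inflow, A dh/dt = −0.0815 √h.
∫ h^(−1/2) dh = −(0.0815/A) ∫ dt, giving 2√h = 2√h₀ − (0.0815/A) t.
Set h = 0: 2√h₀ = (0.0815/A) t_empty ⇒ t_empty = 2A√h₀/0.0815.
t_empty = 2·7.11·√4.14/0.0815 = 14.220·2.0347/0.0815 = 355.01 s.

355 s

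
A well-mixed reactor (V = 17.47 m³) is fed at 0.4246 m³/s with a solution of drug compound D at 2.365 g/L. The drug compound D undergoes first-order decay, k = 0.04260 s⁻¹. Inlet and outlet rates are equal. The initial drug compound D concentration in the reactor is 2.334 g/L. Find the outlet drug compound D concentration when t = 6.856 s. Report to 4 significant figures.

Species balance: V dC/dt = Q C_in − Q C − k V C.
This is linear with rate a = Q/V + k = 0.0669045 s⁻¹.
C_ss = Q C_in/(Q + kV) = 0.859138 g/L; C(t) = C_ss + (C₀ − C_ss) e^(−a t).
C(6.856) = 0.859138 + (1.47486)·e^(−0.0669045·6.856) = 0.859138 + (1.47486)·0.632106 = 1.79141 g/L.

1.791 g/L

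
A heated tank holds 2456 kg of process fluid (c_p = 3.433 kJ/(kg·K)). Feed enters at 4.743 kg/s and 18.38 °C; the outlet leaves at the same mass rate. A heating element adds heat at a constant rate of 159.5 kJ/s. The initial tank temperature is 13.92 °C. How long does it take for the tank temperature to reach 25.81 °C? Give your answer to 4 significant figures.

930.0 s

M c_p dT/dt = ṁ c_p (T_in − T) + Q̇.
τ = M/ṁ = 517.816 s; T_ss = T_in + Q̇/(ṁ c_p) = 28.1757 °C.
T(t) = T_ss + (T₀ − T_ss) e^(−t/τ). Set T = 25.81:
e^(−t/τ) = (25.81 − 28.1757)/(13.92 − 28.1757) = 0.165945
t = −517.816 · ln(0.165945) = 930.047 s.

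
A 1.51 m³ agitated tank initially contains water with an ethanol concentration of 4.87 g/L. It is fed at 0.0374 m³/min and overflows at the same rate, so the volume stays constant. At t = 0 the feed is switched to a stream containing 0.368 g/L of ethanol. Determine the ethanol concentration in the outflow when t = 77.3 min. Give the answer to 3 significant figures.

Species balance on the tank: V dC/dt = Q(C_in − C).
Rewrite as dC/dt + C/τ = C_in/τ, τ = V/Q = 40.374 min.
Solution: C(t) = C_in + (C₀ − C_in) e^(−t/τ).
C(77.3) = 0.368 + (4.87 − 0.368)·e^(−77.3/40.374) = 0.368 + (4.5020)·0.14740 = 1.0316 g/L.

1.03 g/L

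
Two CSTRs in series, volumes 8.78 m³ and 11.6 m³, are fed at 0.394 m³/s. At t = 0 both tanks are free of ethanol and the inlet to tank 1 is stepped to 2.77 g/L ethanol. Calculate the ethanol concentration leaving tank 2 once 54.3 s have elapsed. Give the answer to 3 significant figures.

Species balance on tank i: dCᵢ/dt = (Cᵢ₋₁ − Cᵢ)/τᵢ with τᵢ = Vᵢ/Q.
τ₁ = 8.78/0.394 = 22.284 s; τ₂ = 11.6/0.394 = 29.442 s.
Solving the cascade with C₁(0)=C₂(0)=0 gives C₂(t) = C_in[1 − (τ₁ e^(−t/τ₁) − τ₂ e^(−t/τ₂))/(τ₁ − τ₂)].
At t = 54.3: e^(−t/τ₁) = 0.087449, e^(−t/τ₂) = 0.15813.
C₂ = 2.77·[1 − (22.284·0.087449 − 29.442·0.15813)/(-7.1574)] = 2.77·0.62180 = 1.7224 g/L.

1.72 g/L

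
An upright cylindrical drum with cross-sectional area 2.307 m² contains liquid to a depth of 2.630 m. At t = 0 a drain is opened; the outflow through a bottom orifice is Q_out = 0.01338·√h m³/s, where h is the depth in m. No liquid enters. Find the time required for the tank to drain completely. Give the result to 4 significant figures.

559.2 s

With no inflow, A dh/dt = −0.01338 √h.
∫ h^(−1/2) dh = −(0.01338/A) ∫ dt, giving 2√h = 2√h₀ − (0.01338/A) t.
Set h = 0: 2√h₀ = (0.01338/A) t_empty ⇒ t_empty = 2A√h₀/0.01338.
t_empty = 2·2.307·√2.630/0.01338 = 4.61400·1.62173/0.01338 = 559.241 s.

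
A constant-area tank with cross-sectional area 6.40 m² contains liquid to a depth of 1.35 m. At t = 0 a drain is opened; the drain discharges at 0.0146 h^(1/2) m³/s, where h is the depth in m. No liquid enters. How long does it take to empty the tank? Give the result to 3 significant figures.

1020 s

A dh/dt = −Q_out = −0.0146 √h.
This is separable: 2 d(√h)/dt = −0.0146/A, so √h = √h₀ − (0.0146/(2A)) t.
Set h = 0: 2√h₀ = (0.0146/A) t_empty ⇒ t_empty = 2A√h₀/0.0146.
t_empty = 2·6.40·√1.35/0.0146 = 12.800·1.1619/0.0146 = 1018.6 s.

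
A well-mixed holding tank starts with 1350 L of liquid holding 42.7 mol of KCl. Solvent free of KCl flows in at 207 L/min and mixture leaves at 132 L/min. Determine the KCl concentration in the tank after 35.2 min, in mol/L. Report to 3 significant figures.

0.00159 mol/L

Total volume: dV/dt = Q_in − Q_out = 75.000 L/min, so V(t) = 1350 + 75.000 t and V(35.2) = 3990.0 L.
Species balance (pure solvent in): dm/dt = −Q_out · m/V(t).
Separate: dm/m = −Q_out dt/V(t) ⇒ ln(m/m₀) = −(Q_out/(Q_in−Q_out)) ln(V/V₀).
m = m₀ (V₀/V)^(Q_out/(Q_in−Q_out)) = 42.7 × (1350/3990.0)^(1.7600) = 6.3402 mol.
C = m/V = 6.3402/3990.0 = 0.0015890 mol/L.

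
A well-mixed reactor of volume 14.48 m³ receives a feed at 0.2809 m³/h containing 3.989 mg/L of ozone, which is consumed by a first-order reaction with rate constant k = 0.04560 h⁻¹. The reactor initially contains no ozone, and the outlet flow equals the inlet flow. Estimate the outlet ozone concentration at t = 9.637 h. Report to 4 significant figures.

Species balance: V dC/dt = Q C_in − Q C − k V C.
dC/dt = (Q/V) C_in − (Q/V + k) C; effective rate a = Q/V + k = 0.0193992 + 0.04560 = 0.0649992 h⁻¹.
C_ss = Q C_in/(Q + kV) = 1.19053 mg/L; C(t) = C_ss + (C₀ − C_ss) e^(−a t).
C(9.637) = 1.19053 + (-1.19053)·e^(−0.0649992·9.637) = 1.19053 + (-1.19053)·0.534514 = 0.554174 mg/L.

0.5542 mg/L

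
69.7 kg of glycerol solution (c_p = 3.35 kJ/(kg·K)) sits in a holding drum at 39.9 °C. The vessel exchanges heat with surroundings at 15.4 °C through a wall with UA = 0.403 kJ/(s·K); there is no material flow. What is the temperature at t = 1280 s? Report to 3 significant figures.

First-law balance (no shaft work): M c_p dT/dt = −UA(T − T_amb).
dT/dt = (T_ss − T)/τ with T_ss = T_amb = 15.400 °C, τ = M c_p/UA = 69.7·3.35/0.403 = 579.39 s.
This is linear first-order; T(t) = T_ss + (T₀ − T_ss) e^(−t/τ).
T(1280) = 15.400 + (24.500)·0.10979 = 18.090 °C.

18.1 °C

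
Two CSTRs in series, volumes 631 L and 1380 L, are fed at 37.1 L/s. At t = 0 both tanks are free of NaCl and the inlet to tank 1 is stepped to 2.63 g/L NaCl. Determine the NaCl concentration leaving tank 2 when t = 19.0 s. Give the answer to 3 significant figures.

Species balance on tank i: dCᵢ/dt = (Cᵢ₋₁ − Cᵢ)/τᵢ with τᵢ = Vᵢ/Q.
τ₁ = 631/37.1 = 17.008 s; τ₂ = 1380/37.1 = 37.197 s.
Solving the cascade with C₁(0)=C₂(0)=0 gives C₂(t) = C_in[1 − (τ₁ e^(−t/τ₁) − τ₂ e^(−t/τ₂))/(τ₁ − τ₂)].
At t = 19.0: e^(−t/τ₁) = 0.32722, e^(−t/τ₂) = 0.60002.
C₂ = 2.63·[1 − (17.008·0.32722 − 37.197·0.60002)/(-20.189)] = 2.63·0.17017 = 0.44753 g/L.

0.448 g/L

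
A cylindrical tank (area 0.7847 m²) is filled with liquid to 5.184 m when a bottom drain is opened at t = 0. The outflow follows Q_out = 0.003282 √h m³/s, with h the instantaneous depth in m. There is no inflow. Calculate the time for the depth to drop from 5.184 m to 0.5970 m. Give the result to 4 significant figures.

Unsteady balance on liquid volume: A dh/dt = −0.003282 √h.
This is separable: 2 d(√h)/dt = −0.003282/A, so √h = √h₀ − (0.003282/(2A)) t.
t = 2A(√h₀ − √h)/0.003282 = 2·0.7847·(√5.184 − √0.5970)/0.003282
  = 1.56940 × (2.27684 − 0.772658) / 0.003282 = 719.276 s.

719.3 s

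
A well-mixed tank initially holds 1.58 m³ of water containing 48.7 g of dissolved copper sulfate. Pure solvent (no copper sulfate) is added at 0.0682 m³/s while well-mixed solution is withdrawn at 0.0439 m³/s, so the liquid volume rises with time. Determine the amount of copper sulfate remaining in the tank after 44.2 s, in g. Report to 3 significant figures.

19.1 g

Total volume: dV/dt = Q_in − Q_out = 0.024300 m³/s, so V(t) = 1.58 + 0.024300 t and V(44.2) = 2.6541 m³.
Species balance (pure solvent in): dm/dt = −Q_out · m/V(t).
dm/m = −Q_out dt/(V₀ + 0.024300 t); integrating gives ln(m/m₀) = −(Q_out/(Q_in−Q_out)) ln(V/V₀).
m = m₀ (V₀/V)^(Q_out/(Q_in−Q_out)) = 48.7 × (1.58/2.6541)^(1.8066) = 19.080 g.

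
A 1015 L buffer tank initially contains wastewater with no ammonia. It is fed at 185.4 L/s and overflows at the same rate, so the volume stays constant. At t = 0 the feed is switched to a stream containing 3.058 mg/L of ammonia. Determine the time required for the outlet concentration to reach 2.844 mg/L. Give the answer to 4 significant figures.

14.56 s

Species balance: V dC/dt = Q(C_in − C) ⇒ τ = V/Q = 5.47465 s.
C(t) = C_in + (C₀ − C_in) e^(−t/τ). Set C = 2.844 and solve for t:
e^(−t/τ) = (C − C_in)/(C₀ − C_in) = (2.844 − 3.058)/(0 − 3.058) = 0.0699804
t = −τ ln(…) = 5.47465 × 2.65954 = 14.5601 s.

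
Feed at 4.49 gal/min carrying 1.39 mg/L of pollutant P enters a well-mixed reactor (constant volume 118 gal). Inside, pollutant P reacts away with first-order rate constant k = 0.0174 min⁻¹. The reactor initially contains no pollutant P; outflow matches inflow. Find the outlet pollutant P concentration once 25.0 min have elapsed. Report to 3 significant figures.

Species balance: V dC/dt = Q C_in − Q C − k V C.
dC/dt = (Q/V) C_in − (Q/V + k) C; effective rate a = Q/V + k = 0.038051 + 0.0174 = 0.055451 min⁻¹.
C_ss = Q C_in/(Q + kV) = 0.95383 mg/L; C(t) = C_ss + (C₀ − C_ss) e^(−a t).
C(25.0) = 0.95383 + (-0.95383)·e^(−0.055451·25.0) = 0.95383 + (-0.95383)·0.25001 = 0.71537 mg/L.

0.715 mg/L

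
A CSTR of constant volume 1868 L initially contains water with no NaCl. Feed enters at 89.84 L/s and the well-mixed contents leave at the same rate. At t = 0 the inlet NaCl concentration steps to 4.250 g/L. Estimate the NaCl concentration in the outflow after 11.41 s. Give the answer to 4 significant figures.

1.795 g/L

Species balance on the tank: V dC/dt = Q(C_in − C).
So dC/dt = (C_in − C)/τ with τ = V/Q = 1868/89.84 = 20.7925 s.
Solution: C(t) = C_in + (C₀ − C_in) e^(−t/τ).
C(11.41) = 4.250 + (0 − 4.250)·e^(−11.41/20.7925) = 4.250 + (-4.25000)·0.577669 = 1.79491 g/L.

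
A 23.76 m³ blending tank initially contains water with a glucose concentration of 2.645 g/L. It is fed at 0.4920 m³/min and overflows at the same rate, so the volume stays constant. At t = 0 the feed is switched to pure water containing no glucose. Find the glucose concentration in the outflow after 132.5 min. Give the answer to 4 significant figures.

0.1702 g/L

Accumulation = in − out for the solute gives V dC/dt = Q(C_in − C).
So dC/dt = (C_in − C)/τ with τ = V/Q = 23.76/0.4920 = 48.2927 min.
Solution: C(t) = C_in + (C₀ − C_in) e^(−t/τ).
C(132.5) = 0 + (2.645 − 0)·e^(−132.5/48.2927) = 0 + (2.64500)·0.0643327 = 0.170160 g/L.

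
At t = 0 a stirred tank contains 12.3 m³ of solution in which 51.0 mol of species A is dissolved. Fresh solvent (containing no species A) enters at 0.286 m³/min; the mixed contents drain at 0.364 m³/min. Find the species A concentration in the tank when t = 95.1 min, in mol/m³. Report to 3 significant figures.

0.140 mol/m³

Total volume: dV/dt = Q_in − Q_out = -0.078000 m³/min, so V(t) = 12.3 − 0.078000 t and V(95.1) = 4.8822 m³.
Species balance (pure solvent in): dm/dt = −Q_out · m/V(t).
Separate: dm/m = −Q_out dt/V(t) ⇒ ln(m/m₀) = −(Q_out/(Q_in−Q_out)) ln(V/V₀).
m = m₀ (V₀/V)^(Q_out/(Q_in−Q_out)) = 51.0 × (12.3/4.8822)^(-4.6667) = 0.68373 mol.
C = m/V = 0.68373/4.8822 = 0.14005 mol/m³.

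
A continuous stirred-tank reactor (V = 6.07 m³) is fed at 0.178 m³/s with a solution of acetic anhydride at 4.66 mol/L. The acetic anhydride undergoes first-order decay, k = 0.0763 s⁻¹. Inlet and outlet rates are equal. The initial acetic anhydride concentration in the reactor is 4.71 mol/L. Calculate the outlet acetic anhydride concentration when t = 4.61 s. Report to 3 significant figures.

3.39 mol/L

Accumulation = in − out − consumed: V dC/dt = Q C_in − Q C − k V C.
This is linear with rate a = Q/V + k = 0.10562 s⁻¹.
C_ss = Q C_in/(Q + kV) = 1.2938 mol/L; C(t) = C_ss + (C₀ − C_ss) e^(−a t).
C(4.61) = 1.2938 + (3.4162)·e^(−0.10562·4.61) = 1.2938 + (3.4162)·0.61451 = 3.3931 mol/L.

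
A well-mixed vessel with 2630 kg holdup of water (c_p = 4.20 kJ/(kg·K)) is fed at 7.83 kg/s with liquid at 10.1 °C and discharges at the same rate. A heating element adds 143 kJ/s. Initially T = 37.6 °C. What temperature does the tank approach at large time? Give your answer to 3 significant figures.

14.4 °C

M c_p dT/dt = ṁ c_p (T_in − T) + Q̇.
At steady state dT/dt = 0 ⇒ T_ss = T_in + Q̇/(ṁ c_p) = 10.1 + 143/(7.83·4.20) = 14.448 °C.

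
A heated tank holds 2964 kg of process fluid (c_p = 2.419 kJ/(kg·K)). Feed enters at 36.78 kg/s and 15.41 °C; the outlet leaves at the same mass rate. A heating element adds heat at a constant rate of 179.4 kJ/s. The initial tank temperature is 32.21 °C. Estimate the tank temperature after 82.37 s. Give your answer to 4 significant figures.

22.75 °C

M c_p dT/dt = ṁ c_p (T_in − T) + Q̇.
τ = M/ṁ = 80.5873 s; T_ss = T_in + Q̇/(ṁ c_p) = 15.41 + 179.4/(36.78·2.419) = 17.4264 °C.
T approaches T_ss exponentially: T(t) = T_ss + (T₀ − T_ss) e^(−t/τ).
T(82.37) = 17.4264 + (14.7836)·e^(−82.37/80.5873) = 17.4264 + (14.7836)·0.359831 = 22.7460 °C.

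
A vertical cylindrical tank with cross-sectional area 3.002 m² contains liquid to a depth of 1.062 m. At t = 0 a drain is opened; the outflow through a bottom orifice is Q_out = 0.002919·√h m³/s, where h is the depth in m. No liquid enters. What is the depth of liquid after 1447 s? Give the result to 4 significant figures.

0.1070 m

A dh/dt = −Q_out = −0.002919 √h.
Separate and integrate: 2(√h − √h₀) = −(0.002919/A) t.
√h = √1.062 − 0.002919·1447/(2·3.002) = 1.03053 − 0.703497 = 0.327037.
h = 0.327037² = 0.106953 m.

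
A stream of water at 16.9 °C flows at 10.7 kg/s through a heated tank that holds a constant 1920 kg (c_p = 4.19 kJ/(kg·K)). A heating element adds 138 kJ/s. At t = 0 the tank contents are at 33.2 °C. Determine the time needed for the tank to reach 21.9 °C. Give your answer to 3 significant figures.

346 s

Heat balance on the well-mixed liquid: M c_p dT/dt = ṁ c_p (T_in − T) + 138.
τ = M/ṁ = 179.44 s; T_ss = T_in + Q̇/(ṁ c_p) = 19.978 °C.
T(t) = T_ss + (T₀ − T_ss) e^(−t/τ). Set T = 21.9:
e^(−t/τ) = (21.9 − 19.978)/(33.2 − 19.978) = 0.14536
t = −179.44 · ln(0.14536) = 346.06 s.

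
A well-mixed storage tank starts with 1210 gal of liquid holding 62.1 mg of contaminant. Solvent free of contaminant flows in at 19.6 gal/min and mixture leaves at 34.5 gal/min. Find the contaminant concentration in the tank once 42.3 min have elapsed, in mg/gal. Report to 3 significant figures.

Let m(t) be the amount of contaminant. Volume: V(t) = V₀ + (Q_in − Q_out) t = 1210 − 14.900 t; V(42.3) = 579.73 gal.
No contaminant enters, so dm/dt = −Q_out · (m/V).
dm/m = −Q_out dt/(V₀ − 14.900 t); integrating gives ln(m/m₀) = −(Q_out/(Q_in−Q_out)) ln(V/V₀).
m = m₀ (V₀/V)^(Q_out/(Q_in−Q_out)) = 62.1 × (1210/579.73)^(-2.3154) = 11.302 mg.
C = m/V = 11.302/579.73 = 0.019496 mg/gal.

0.0195 mg/gal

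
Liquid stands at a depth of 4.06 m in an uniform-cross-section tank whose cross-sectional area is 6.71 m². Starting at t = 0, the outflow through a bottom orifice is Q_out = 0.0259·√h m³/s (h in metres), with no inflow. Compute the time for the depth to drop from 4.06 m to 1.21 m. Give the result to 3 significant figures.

With no inflow, A dh/dt = −0.0259 √h.
∫ h^(−1/2) dh = −(0.0259/A) ∫ dt, giving 2√h = 2√h₀ − (0.0259/A) t.
t = 2A(√h₀ − √h)/0.0259 = 2·6.71·(√4.06 − √1.21)/0.0259
  = 13.420 × (2.0149 − 1.1000) / 0.0259 = 474.08 s.

474 s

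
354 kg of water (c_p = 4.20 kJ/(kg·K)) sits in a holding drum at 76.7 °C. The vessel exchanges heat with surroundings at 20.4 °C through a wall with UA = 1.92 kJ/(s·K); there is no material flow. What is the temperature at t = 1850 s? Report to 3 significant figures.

25.6 °C

Energy balance: M c_p dT/dt = −UA(T − T_amb).
dT/dt = (T_ss − T)/τ with T_ss = T_amb = 20.400 °C, τ = M c_p/UA = 354·4.20/1.92 = 774.38 s.
T approaches T_ss exponentially: T(t) = T_ss + (T₀ − T_ss) e^(−t/τ).
T(1850) = 20.400 + (56.300)·0.091719 = 25.564 °C.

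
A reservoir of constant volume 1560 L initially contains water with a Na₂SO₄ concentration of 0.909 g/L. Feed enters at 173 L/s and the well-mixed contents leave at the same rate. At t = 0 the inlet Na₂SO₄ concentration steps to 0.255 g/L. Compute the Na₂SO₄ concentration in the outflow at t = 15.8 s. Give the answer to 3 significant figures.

0.368 g/L

Unsteady species balance (constant V, well mixed): V dC/dt = Q(C_in − C).
Rewrite as dC/dt + C/τ = C_in/τ, τ = V/Q = 9.0173 s.
C approaches C_in exponentially: C(t) = C_in + (C₀ − C_in) e^(−t/τ).
C(15.8) = 0.255 + (0.909 − 0.255)·e^(−15.8/9.0173) = 0.255 + (0.65400)·0.17340 = 0.36840 g/L.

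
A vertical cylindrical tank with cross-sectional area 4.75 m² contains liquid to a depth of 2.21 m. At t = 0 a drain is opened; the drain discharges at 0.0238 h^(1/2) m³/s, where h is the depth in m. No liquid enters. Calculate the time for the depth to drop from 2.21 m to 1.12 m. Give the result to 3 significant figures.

Unsteady balance on liquid volume: A dh/dt = −0.0238 √h.
Separate and integrate: 2(√h − √h₀) = −(0.0238/A) t.
t = 2A(√h₀ − √h)/0.0238 = 2·4.75·(√2.21 − √1.12)/0.0238
  = 9.5000 × (1.4866 − 1.0583) / 0.0238 = 170.96 s.

171 s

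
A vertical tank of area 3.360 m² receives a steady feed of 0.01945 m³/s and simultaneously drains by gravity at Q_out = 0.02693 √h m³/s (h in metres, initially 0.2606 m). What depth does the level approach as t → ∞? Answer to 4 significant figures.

0.5216 m

Mass balance (ρ constant): A dh/dt = Q_in − 0.02693 √h. At steady state dh/dt = 0:
Q_in = 0.02693 √h_ss ⇒ √h_ss = 0.01945/0.02693 = 0.722243.
h_ss = 0.722243² = 0.521635 m. (Since h₀ = 0.2606 m < h_ss, the level will rise toward this value.)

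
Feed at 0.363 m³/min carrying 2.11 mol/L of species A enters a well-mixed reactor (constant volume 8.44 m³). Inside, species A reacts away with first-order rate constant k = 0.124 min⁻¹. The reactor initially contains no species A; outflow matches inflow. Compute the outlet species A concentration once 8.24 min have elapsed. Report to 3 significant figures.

Accumulation = in − out − consumed: V dC/dt = Q C_in − Q C − k V C.
dC/dt = (Q/V) C_in − (Q/V + k) C; effective rate a = Q/V + k = 0.043009 + 0.124 = 0.16701 min⁻¹.
C_ss = Q C_in/(Q + kV) = 0.54338 mol/L; C(t) = C_ss + (C₀ − C_ss) e^(−a t).
C(8.24) = 0.54338 + (-0.54338)·e^(−0.16701·8.24) = 0.54338 + (-0.54338)·0.25255 = 0.40615 mol/L.

0.406 mol/L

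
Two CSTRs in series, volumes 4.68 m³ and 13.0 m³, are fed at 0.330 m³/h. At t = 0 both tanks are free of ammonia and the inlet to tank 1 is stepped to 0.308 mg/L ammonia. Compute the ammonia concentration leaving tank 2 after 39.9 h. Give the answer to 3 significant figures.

Each tank obeys Vᵢ dCᵢ/dt = Q(Cᵢ₋₁ − Cᵢ), so τᵢ = Vᵢ/Q.
τ₁ = 4.68/0.330 = 14.182 h; τ₂ = 13.0/0.330 = 39.394 h.
Solving the cascade with C₁(0)=C₂(0)=0 gives C₂(t) = C_in[1 − (τ₁ e^(−t/τ₁) − τ₂ e^(−t/τ₂))/(τ₁ − τ₂)].
At t = 39.9: e^(−t/τ₁) = 0.059997, e^(−t/τ₂) = 0.36318.
C₂ = 0.308·[1 − (14.182·0.059997 − 39.394·0.36318)/(-25.212)] = 0.308·0.46627 = 0.14361 mg/L.

0.144 mg/L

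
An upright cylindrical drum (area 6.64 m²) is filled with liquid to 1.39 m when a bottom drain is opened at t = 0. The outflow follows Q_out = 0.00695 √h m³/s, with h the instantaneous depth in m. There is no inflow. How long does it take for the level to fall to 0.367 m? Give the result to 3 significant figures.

A dh/dt = −Q_out = −0.00695 √h.
Separate and integrate: 2(√h − √h₀) = −(0.00695/A) t.
t = 2A(√h₀ − √h)/0.00695 = 2·6.64·(√1.39 − √0.367)/0.00695
  = 13.280 × (1.1790 − 0.60581) / 0.00695 = 1095.2 s.

1100 s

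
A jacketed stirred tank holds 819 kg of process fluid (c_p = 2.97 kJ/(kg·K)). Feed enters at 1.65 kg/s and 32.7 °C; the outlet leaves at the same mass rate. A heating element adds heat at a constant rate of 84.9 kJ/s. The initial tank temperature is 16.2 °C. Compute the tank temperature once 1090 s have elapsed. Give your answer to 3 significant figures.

M c_p dT/dt = ṁ c_p (T_in − T) + Q̇.
τ = M/ṁ = 496.36 s; T_ss = T_in + Q̇/(ṁ c_p) = 32.7 + 84.9/(1.65·2.97) = 50.025 °C.
This is linear first-order; T(t) = T_ss + (T₀ − T_ss) e^(−t/τ).
T(1090) = 50.025 + (-33.825)·e^(−1090/496.36) = 50.025 + (-33.825)·0.11125 = 46.262 °C.

46.3 °C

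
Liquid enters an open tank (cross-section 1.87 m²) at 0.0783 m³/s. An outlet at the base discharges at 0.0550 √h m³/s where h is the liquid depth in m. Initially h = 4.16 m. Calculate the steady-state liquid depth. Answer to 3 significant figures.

Mass balance (ρ constant): A dh/dt = Q_in − 0.0550 √h. At steady state dh/dt = 0:
Q_in = 0.0550 √h_ss ⇒ √h_ss = 0.0783/0.0550 = 1.4236.
h_ss = 1.4236² = 2.0267 m. (Since h₀ = 4.16 m > h_ss, the level will fall toward this value.)

2.03 m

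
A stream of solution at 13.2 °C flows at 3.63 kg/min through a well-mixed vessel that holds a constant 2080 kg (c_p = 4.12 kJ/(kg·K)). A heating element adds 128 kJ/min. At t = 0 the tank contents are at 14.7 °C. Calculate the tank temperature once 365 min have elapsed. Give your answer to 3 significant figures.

18.0 °C

M c_p dT/dt = ṁ c_p (T_in − T) + Q̇.
τ = M/ṁ = 573.00 min; T_ss = T_in + Q̇/(ṁ c_p) = 13.2 + 128/(3.63·4.12) = 21.759 °C.
Solution: T(t) = T_ss + (T₀ − T_ss) e^(−t/τ).
T(365) = 21.759 + (-7.0587)·e^(−365/573.00) = 21.759 + (-7.0587)·0.52888 = 18.025 °C.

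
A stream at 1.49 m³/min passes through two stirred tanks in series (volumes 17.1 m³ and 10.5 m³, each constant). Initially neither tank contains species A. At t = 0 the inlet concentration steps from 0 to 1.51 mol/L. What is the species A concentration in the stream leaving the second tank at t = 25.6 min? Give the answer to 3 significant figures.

Each tank obeys Vᵢ dCᵢ/dt = Q(Cᵢ₋₁ − Cᵢ), so τᵢ = Vᵢ/Q.
τ₁ = 17.1/1.49 = 11.477 min; τ₂ = 10.5/1.49 = 7.0470 min.
Solving the cascade with C₁(0)=C₂(0)=0 gives C₂(t) = C_in[1 − (τ₁ e^(−t/τ₁) − τ₂ e^(−t/τ₂))/(τ₁ − τ₂)].
At t = 25.6: e^(−t/τ₁) = 0.10746, e^(−t/τ₂) = 0.026443.
C₂ = 1.51·[1 − (11.477·0.10746 − 7.0470·0.026443)/(4.4295)] = 1.51·0.76365 = 1.1531 mol/L.

1.15 mol/L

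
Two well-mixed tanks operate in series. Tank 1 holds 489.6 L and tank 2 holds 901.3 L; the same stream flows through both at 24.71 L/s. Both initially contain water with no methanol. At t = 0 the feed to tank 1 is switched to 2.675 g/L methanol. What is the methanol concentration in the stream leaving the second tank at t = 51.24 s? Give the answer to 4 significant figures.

Each tank obeys Vᵢ dCᵢ/dt = Q(Cᵢ₋₁ − Cᵢ), so τᵢ = Vᵢ/Q.
τ₁ = 489.6/24.71 = 19.8138 s; τ₂ = 901.3/24.71 = 36.4751 s.
Solving the cascade with C₁(0)=C₂(0)=0 gives C₂(t) = C_in[1 − (τ₁ e^(−t/τ₁) − τ₂ e^(−t/τ₂))/(τ₁ − τ₂)].
At t = 51.24: e^(−t/τ₁) = 0.0753154, e^(−t/τ₂) = 0.245418.
C₂ = 2.675·[1 − (19.8138·0.0753154 − 36.4751·0.245418)/(-16.6613)] = 2.675·0.552294 = 1.47739 g/L.

1.477 g/L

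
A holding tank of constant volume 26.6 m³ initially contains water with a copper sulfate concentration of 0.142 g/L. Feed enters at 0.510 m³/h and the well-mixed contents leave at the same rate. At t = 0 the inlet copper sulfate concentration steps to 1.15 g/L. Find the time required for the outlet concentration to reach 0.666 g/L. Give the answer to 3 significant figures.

38.3 h

Accumulation = in − out for the solute gives V dC/dt = Q(C_in − C), so τ = V/Q = 52.157 h.
C(t) = C_in + (C₀ − C_in) e^(−t/τ). Set C = 0.666 and solve for t:
e^(−t/τ) = (C − C_in)/(C₀ − C_in) = (0.666 − 1.15)/(0.142 − 1.15) = 0.48016
t = −τ ln(…) = 52.157 × 0.73364 = 38.264 h.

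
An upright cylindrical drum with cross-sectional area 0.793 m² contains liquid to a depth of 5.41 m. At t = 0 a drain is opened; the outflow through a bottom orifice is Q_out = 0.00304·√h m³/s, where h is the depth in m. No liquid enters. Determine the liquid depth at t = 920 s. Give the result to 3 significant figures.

0.316 m

With no inflow, A dh/dt = −0.00304 √h.
Separate and integrate: 2(√h − √h₀) = −(0.00304/A) t.
√h = √5.41 − 0.00304·920/(2·0.793) = 2.3259 − 1.7634 = 0.56251.
h = 0.56251² = 0.31642 m.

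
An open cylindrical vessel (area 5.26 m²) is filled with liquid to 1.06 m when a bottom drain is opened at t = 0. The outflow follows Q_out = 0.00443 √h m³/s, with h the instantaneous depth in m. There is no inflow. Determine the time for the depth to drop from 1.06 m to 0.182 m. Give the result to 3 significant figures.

A dh/dt = −Q_out = −0.00443 √h.
This is separable: 2 d(√h)/dt = −0.00443/A, so √h = √h₀ − (0.00443/(2A)) t.
t = 2A(√h₀ − √h)/0.00443 = 2·5.26·(√1.06 − √0.182)/0.00443
  = 10.520 × (1.0296 − 0.42661) / 0.00443 = 1431.8 s.

1430 s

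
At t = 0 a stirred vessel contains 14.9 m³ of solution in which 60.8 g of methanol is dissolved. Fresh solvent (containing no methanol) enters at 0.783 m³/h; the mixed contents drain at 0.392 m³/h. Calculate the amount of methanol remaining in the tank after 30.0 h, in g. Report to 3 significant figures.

34.0 g

Let m(t) be the amount of methanol. Volume: V(t) = V₀ + (Q_in − Q_out) t = 14.9 + 0.39100 t; V(30.0) = 26.630 m³.
Solute balance: dm/dt = 0 − Q_out C = −Q_out m/V(t).
dm/m = −Q_out dt/(V₀ + 0.39100 t); integrating gives ln(m/m₀) = −(Q_out/(Q_in−Q_out)) ln(V/V₀).
m = m₀ (V₀/V)^(Q_out/(Q_in−Q_out)) = 60.8 × (14.9/26.630)^(1.0026) = 33.968 g.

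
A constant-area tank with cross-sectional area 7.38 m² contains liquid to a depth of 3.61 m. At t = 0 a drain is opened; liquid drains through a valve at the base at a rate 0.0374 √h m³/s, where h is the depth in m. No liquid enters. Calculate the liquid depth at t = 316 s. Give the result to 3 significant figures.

1.21 m

Mass balance (ρ constant): A dh/dt = −0.0374 √h.
This is separable: 2 d(√h)/dt = −0.0374/A, so √h = √h₀ − (0.0374/(2A)) t.
√h = √3.61 − 0.0374·316/(2·7.38) = 1.9000 − 0.80070 = 1.0993.
h = 1.0993² = 1.2085 m.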